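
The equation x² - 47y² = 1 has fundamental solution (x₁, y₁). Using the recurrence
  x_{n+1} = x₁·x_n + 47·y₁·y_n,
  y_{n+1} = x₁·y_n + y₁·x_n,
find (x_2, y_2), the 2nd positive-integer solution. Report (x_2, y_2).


Step 1: Find the fundamental solution (x₁, y₁) of x² - 47y² = 1.
  Expand √47 as a continued fraction. a₀ = ⌊√47⌋ = 6; iterate m_{k+1} = d_k·a_k − m_k, d_{k+1} = (47 − m_{k+1}²)/d_k, a_{k+1} = ⌊(a₀ + m_{k+1})/d_{k+1}⌋ (starting m₀ = 0, d₀ = 1), with convergents p_k = a_k·p_{k-1} + p_{k-2}, q_k = a_k·q_{k-1} + q_{k-2} (p₋₁ = 1, q₋₁ = 0):
  k = 0: a₀ = 6; p₀/q₀ = 6/1; p₀² − 47·q₀² = 36 − 47 = -11.
  k = 1: m = 6, d = 11, a = ⌊(6 + 6)/11⌋ = 1; p/q = (1·6 + 1)/(1·1 + 0) = 7/1; p² − 47·q² = 49 − 47 = 2.
  k = 2: m = 5, d = 2, a = ⌊(6 + 5)/2⌋ = 5; p/q = (5·7 + 6)/(5·1 + 1) = 41/6; p² − 47·q² = 1681 − 1692 = -11.
  k = 3: m = 5, d = 11, a = ⌊(6 + 5)/11⌋ = 1; p/q = (1·41 + 7)/(1·6 + 1) = 48/7; p² − 47·q² = 2304 − 2303 = 1.
  The first convergent with p² − 47·q² = 1 gives the fundamental solution (x₁, y₁) = (48, 7).
Step 2: Apply the recurrence (x_{n+1}, y_{n+1}) = (x₁x_n + 47y₁y_n, x₁y_n + y₁x_n) repeatedly.
  From (x_1, y_1) = (48, 7): x_2 = 48·48 + 47·7·7 = 4607; y_2 = 48·7 + 7·48 = 672.
Step 3: Verify x_2² - 47·y_2² = 21224449 - 21224448 = 1 (should be 1). ✓

(x_1, y_1) = (48, 7); (x_2, y_2) = (4607, 672).


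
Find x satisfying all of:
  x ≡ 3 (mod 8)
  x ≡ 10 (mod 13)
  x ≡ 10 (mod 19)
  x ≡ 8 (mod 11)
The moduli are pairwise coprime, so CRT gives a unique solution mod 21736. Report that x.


Product of moduli M = 8 · 13 · 19 · 11 = 21736.
Merge one congruence at a time:
  Start: x ≡ 3 (mod 8).
  Combine with x ≡ 10 (mod 13); new modulus lcm = 104.
    Write x = 3 + 8·t and substitute into x ≡ 10 (mod 13): 8·t ≡ 10 − 3 = 7 (mod 13).
    The inverse of 8 mod 13 is 5 (since 8·5 = 40 = 3·13 + 1), so t ≡ 5·7 = 35 ≡ 9 (mod 13).
    Then x = 3 + 8·9 = 75, valid modulo lcm(8, 13) = 104: x ≡ 75 (mod 104).
  Combine with x ≡ 10 (mod 19); new modulus lcm = 1976.
    Write x = 75 + 104·t and substitute into x ≡ 10 (mod 19): 104·t ≡ 10 − 75 = -65 (mod 19).
    Reduce coefficients mod 19: 9·t ≡ 11 (mod 19).
    The inverse of 9 mod 19 is 17 (since 9·17 = 153 = 8·19 + 1), so t ≡ 17·11 = 187 ≡ 16 (mod 19).
    Then x = 75 + 104·16 = 1739, valid modulo lcm(104, 19) = 1976: x ≡ 1739 (mod 1976).
  Combine with x ≡ 8 (mod 11); new modulus lcm = 21736.
    Write x = 1739 + 1976·t and substitute into x ≡ 8 (mod 11): 1976·t ≡ 8 − 1739 = -1731 (mod 11).
    Reduce coefficients mod 11: 7·t ≡ 7 (mod 11).
    The inverse of 7 mod 11 is 8 (since 7·8 = 56 = 5·11 + 1), so t ≡ 8·7 = 56 ≡ 1 (mod 11).
    Then x = 1739 + 1976·1 = 3715, valid modulo lcm(1976, 11) = 21736: x ≡ 3715 (mod 21736).
Verify against each original: 3715 mod 8 = 3, 3715 mod 13 = 10, 3715 mod 19 = 10, 3715 mod 11 = 8.

x ≡ 3715 (mod 21736).


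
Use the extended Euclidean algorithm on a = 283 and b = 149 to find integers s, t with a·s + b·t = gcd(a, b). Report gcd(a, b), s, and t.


Euclidean algorithm on (283, 149) — divide until remainder is 0:
  283 = 1 · 149 + 134
  149 = 1 · 134 + 15
  134 = 8 · 15 + 14
  15 = 1 · 14 + 1
  14 = 14 · 1 + 0
gcd(283, 149) = 1.
Track Bezout coefficients alongside the remainders: start with r₀ = 283 = a·1 + b·0 (s = 1, t = 0) and r₁ = 149 = a·0 + b·1 (s = 0, t = 1); each new remainder r_{k+1} = r_{k-1} − q_k·r_k inherits s_{k+1} = s_{k-1} − q_k·s_k, t_{k+1} = t_{k-1} − q_k·t_k, so r_k = a·s_k + b·t_k at every step:
  q = 1: r = 134, s = 1 − 1·0 = 1, t = 0 − 1·1 = -1  (check: 283·1 + 149·(-1) = 134)
  q = 1: r = 15, s = 0 − 1·1 = -1, t = 1 − 1·(-1) = 2  (check: 283·(-1) + 149·2 = 15)
  q = 8: r = 14, s = 1 − 8·(-1) = 9, t = -1 − 8·2 = -17  (check: 283·9 + 149·(-17) = 14)
  q = 1: r = 1, s = -1 − 1·9 = -10, t = 2 − 1·(-17) = 19  (check: 283·(-10) + 149·19 = 1)
The row with r = 1 (the gcd) gives the Bezout coefficients s = -10, t = 19.
Result: 283 · (-10) + 149 · (19) = 1.

gcd(283, 149) = 1; s = -10, t = 19 (check: 283·(-10) + 149·19 = 1).


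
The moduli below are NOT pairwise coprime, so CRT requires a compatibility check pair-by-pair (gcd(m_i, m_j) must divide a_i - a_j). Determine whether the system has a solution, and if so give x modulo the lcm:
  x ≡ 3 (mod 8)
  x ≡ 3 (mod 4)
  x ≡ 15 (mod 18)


Moduli 8, 4, 18 are not pairwise coprime, so CRT works modulo lcm(m_i) when all pairwise compatibility conditions hold.
Pairwise compatibility: gcd(m_i, m_j) must divide a_i - a_j for every pair.
Merge one congruence at a time:
  Start: x ≡ 3 (mod 8).
  Combine with x ≡ 3 (mod 4): gcd(8, 4) = 4; 3 - 3 = 0, which IS divisible by 4, so compatible.
    Write x = 3 + 8·t and substitute into x ≡ 3 (mod 4): 8·t ≡ 3 − 3 = 0 (mod 4).
    Divide the congruence (and modulus) by g = 4: 2·t ≡ 0 (mod 1).
    Modulo 1 every t works; take t = 0.
    Then x = 3 + 8·0 = 3, valid modulo lcm(8, 4) = 8: x ≡ 3 (mod 8).
  Combine with x ≡ 15 (mod 18): gcd(8, 18) = 2; 15 - 3 = 12, which IS divisible by 2, so compatible.
    Write x = 3 + 8·t and substitute into x ≡ 15 (mod 18): 8·t ≡ 15 − 3 = 12 (mod 18).
    Divide the congruence (and modulus) by g = 2: 4·t ≡ 6 (mod 9).
    The inverse of 4 mod 9 is 7 (since 4·7 = 28 = 3·9 + 1), so t ≡ 7·6 = 42 ≡ 6 (mod 9).
    Then x = 3 + 8·6 = 51, valid modulo lcm(8, 18) = 72: x ≡ 51 (mod 72).
Verify: 51 mod 8 = 3, 51 mod 4 = 3, 51 mod 18 = 15.

x ≡ 51 (mod 72).


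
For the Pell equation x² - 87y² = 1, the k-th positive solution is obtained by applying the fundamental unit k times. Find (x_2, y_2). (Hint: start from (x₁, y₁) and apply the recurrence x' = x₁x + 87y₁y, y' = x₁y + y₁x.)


Step 1: Find the fundamental solution (x₁, y₁) of x² - 87y² = 1.
  Expand √87 as a continued fraction. a₀ = ⌊√87⌋ = 9; iterate m_{k+1} = d_k·a_k − m_k, d_{k+1} = (87 − m_{k+1}²)/d_k, a_{k+1} = ⌊(a₀ + m_{k+1})/d_{k+1}⌋ (starting m₀ = 0, d₀ = 1), with convergents p_k = a_k·p_{k-1} + p_{k-2}, q_k = a_k·q_{k-1} + q_{k-2} (p₋₁ = 1, q₋₁ = 0):
  k = 0: a₀ = 9; p₀/q₀ = 9/1; p₀² − 87·q₀² = 81 − 87 = -6.
  k = 1: m = 9, d = 6, a = ⌊(9 + 9)/6⌋ = 3; p/q = (3·9 + 1)/(3·1 + 0) = 28/3; p² − 87·q² = 784 − 783 = 1.
  The first convergent with p² − 87·q² = 1 gives the fundamental solution (x₁, y₁) = (28, 3).
Step 2: Apply the recurrence (x_{n+1}, y_{n+1}) = (x₁x_n + 87y₁y_n, x₁y_n + y₁x_n) repeatedly.
  From (x_1, y_1) = (28, 3): x_2 = 28·28 + 87·3·3 = 1567; y_2 = 28·3 + 3·28 = 168.
Step 3: Verify x_2² - 87·y_2² = 2455489 - 2455488 = 1 (should be 1). ✓

(x_1, y_1) = (28, 3); (x_2, y_2) = (1567, 168).


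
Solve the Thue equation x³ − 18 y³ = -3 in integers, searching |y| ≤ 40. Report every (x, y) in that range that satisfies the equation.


The equation is x³ - 18y³ = -3. For fixed y, x³ = 18·y³ − 3, so a solution requires the RHS to be a perfect cube.
Strategy: iterate y from -40 to 40, compute RHS = 18·y³ − 3, and check whether it is a (positive or negative) perfect cube.
Check small values of y:
  y = 0: RHS = -3 is not a perfect cube.
  y = 1: RHS = 15 is not a perfect cube.
  y = -1: RHS = -21 is not a perfect cube.
  y = 2: RHS = 141 is not a perfect cube.
  y = -2: RHS = -147 is not a perfect cube.
  y = 3: RHS = 483 is not a perfect cube.
  y = -3: RHS = -489 is not a perfect cube.
Continuing the search up to |y| = 40 finds no solutions either.
No (x, y) in the scanned range satisfies the equation.

No integer solutions with |y| ≤ 40.


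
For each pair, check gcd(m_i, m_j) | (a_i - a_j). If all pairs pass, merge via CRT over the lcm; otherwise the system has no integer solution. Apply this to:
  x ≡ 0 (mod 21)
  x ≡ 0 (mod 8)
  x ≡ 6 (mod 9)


Moduli 21, 8, 9 are not pairwise coprime, so CRT works modulo lcm(m_i) when all pairwise compatibility conditions hold.
Pairwise compatibility: gcd(m_i, m_j) must divide a_i - a_j for every pair.
Merge one congruence at a time:
  Start: x ≡ 0 (mod 21).
  Combine with x ≡ 0 (mod 8): gcd(21, 8) = 1; 0 - 0 = 0, which IS divisible by 1, so compatible.
    Write x = 0 + 21·t and substitute into x ≡ 0 (mod 8): 21·t ≡ 0 − 0 = 0 (mod 8).
    Reduce coefficients mod 8: 5·t ≡ 0 (mod 8).
    The inverse of 5 mod 8 is 5 (since 5·5 = 25 = 3·8 + 1), so t ≡ 5·0 = 0 ≡ 0 (mod 8).
    Then x = 0 + 21·0 = 0, valid modulo lcm(21, 8) = 168: x ≡ 0 (mod 168).
  Combine with x ≡ 6 (mod 9): gcd(168, 9) = 3; 6 - 0 = 6, which IS divisible by 3, so compatible.
    Write x = 0 + 168·t and substitute into x ≡ 6 (mod 9): 168·t ≡ 6 − 0 = 6 (mod 9).
    Divide the congruence (and modulus) by g = 3: 56·t ≡ 2 (mod 3).
    Reduce coefficients mod 3: 2·t ≡ 2 (mod 3).
    The inverse of 2 mod 3 is 2 (since 2·2 = 4 = 1·3 + 1), so t ≡ 2·2 = 4 ≡ 1 (mod 3).
    Then x = 0 + 168·1 = 168, valid modulo lcm(168, 9) = 504: x ≡ 168 (mod 504).
Verify: 168 mod 21 = 0, 168 mod 8 = 0, 168 mod 9 = 6.

x ≡ 168 (mod 504).


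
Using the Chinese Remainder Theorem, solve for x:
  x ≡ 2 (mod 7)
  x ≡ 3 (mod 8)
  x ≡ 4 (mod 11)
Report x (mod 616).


Moduli 7, 8, 11 are pairwise coprime; by CRT there is a unique solution modulo M = 7 · 8 · 11 = 616.
Solve pairwise, accumulating the modulus:
  Start with x ≡ 2 (mod 7).
  Combine with x ≡ 3 (mod 8): since gcd(7, 8) = 1, we get a unique residue mod 56.
    Write x = 2 + 7·t and substitute into x ≡ 3 (mod 8): 7·t ≡ 3 − 2 = 1 (mod 8).
    The inverse of 7 mod 8 is 7 (since 7·7 = 49 = 6·8 + 1), so t ≡ 7·1 = 7 ≡ 7 (mod 8).
    Then x = 2 + 7·7 = 51, valid modulo lcm(7, 8) = 56: x ≡ 51 (mod 56).
  Combine with x ≡ 4 (mod 11): since gcd(56, 11) = 1, we get a unique residue mod 616.
    Write x = 51 + 56·t and substitute into x ≡ 4 (mod 11): 56·t ≡ 4 − 51 = -47 (mod 11).
    Reduce coefficients mod 11: 1·t ≡ 8 (mod 11).
    So t ≡ 8 (mod 11).
    Then x = 51 + 56·8 = 499, valid modulo lcm(56, 11) = 616: x ≡ 499 (mod 616).
Verify: 499 mod 7 = 2 ✓, 499 mod 8 = 3 ✓, 499 mod 11 = 4 ✓.

x ≡ 499 (mod 616).


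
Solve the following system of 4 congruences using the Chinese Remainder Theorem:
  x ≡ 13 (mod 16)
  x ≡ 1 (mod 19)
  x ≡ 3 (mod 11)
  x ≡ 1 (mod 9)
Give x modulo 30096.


Product of moduli M = 16 · 19 · 11 · 9 = 30096.
Merge one congruence at a time:
  Start: x ≡ 13 (mod 16).
  Combine with x ≡ 1 (mod 19); new modulus lcm = 304.
    Write x = 13 + 16·t and substitute into x ≡ 1 (mod 19): 16·t ≡ 1 − 13 = -12 (mod 19).
    Reduce coefficients mod 19: 16·t ≡ 7 (mod 19).
    The inverse of 16 mod 19 is 6 (since 16·6 = 96 = 5·19 + 1), so t ≡ 6·7 = 42 ≡ 4 (mod 19).
    Then x = 13 + 16·4 = 77, valid modulo lcm(16, 19) = 304: x ≡ 77 (mod 304).
  Combine with x ≡ 3 (mod 11); new modulus lcm = 3344.
    Write x = 77 + 304·t and substitute into x ≡ 3 (mod 11): 304·t ≡ 3 − 77 = -74 (mod 11).
    Reduce coefficients mod 11: 7·t ≡ 3 (mod 11).
    The inverse of 7 mod 11 is 8 (since 7·8 = 56 = 5·11 + 1), so t ≡ 8·3 = 24 ≡ 2 (mod 11).
    Then x = 77 + 304·2 = 685, valid modulo lcm(304, 11) = 3344: x ≡ 685 (mod 3344).
  Combine with x ≡ 1 (mod 9); new modulus lcm = 30096.
    Write x = 685 + 3344·t and substitute into x ≡ 1 (mod 9): 3344·t ≡ 1 − 685 = -684 (mod 9).
    Reduce coefficients mod 9: 5·t ≡ 0 (mod 9).
    The inverse of 5 mod 9 is 2 (since 5·2 = 10 = 1·9 + 1), so t ≡ 2·0 = 0 ≡ 0 (mod 9).
    Then x = 685 + 3344·0 = 685, valid modulo lcm(3344, 9) = 30096: x ≡ 685 (mod 30096).
Verify against each original: 685 mod 16 = 13, 685 mod 19 = 1, 685 mod 11 = 3, 685 mod 9 = 1.

x ≡ 685 (mod 30096).


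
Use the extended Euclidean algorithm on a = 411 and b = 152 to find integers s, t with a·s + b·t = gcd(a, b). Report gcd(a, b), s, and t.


Euclidean algorithm on (411, 152) — divide until remainder is 0:
  411 = 2 · 152 + 107
  152 = 1 · 107 + 45
  107 = 2 · 45 + 17
  45 = 2 · 17 + 11
  17 = 1 · 11 + 6
  11 = 1 · 6 + 5
  6 = 1 · 5 + 1
  5 = 5 · 1 + 0
gcd(411, 152) = 1.
Track Bezout coefficients alongside the remainders: start with r₀ = 411 = a·1 + b·0 (s = 1, t = 0) and r₁ = 152 = a·0 + b·1 (s = 0, t = 1); each new remainder r_{k+1} = r_{k-1} − q_k·r_k inherits s_{k+1} = s_{k-1} − q_k·s_k, t_{k+1} = t_{k-1} − q_k·t_k, so r_k = a·s_k + b·t_k at every step:
  q = 2: r = 107, s = 1 − 2·0 = 1, t = 0 − 2·1 = -2  (check: 411·1 + 152·(-2) = 107)
  q = 1: r = 45, s = 0 − 1·1 = -1, t = 1 − 1·(-2) = 3  (check: 411·(-1) + 152·3 = 45)
  q = 2: r = 17, s = 1 − 2·(-1) = 3, t = -2 − 2·3 = -8  (check: 411·3 + 152·(-8) = 17)
  q = 2: r = 11, s = -1 − 2·3 = -7, t = 3 − 2·(-8) = 19  (check: 411·(-7) + 152·19 = 11)
  q = 1: r = 6, s = 3 − 1·(-7) = 10, t = -8 − 1·19 = -27  (check: 411·10 + 152·(-27) = 6)
  q = 1: r = 5, s = -7 − 1·10 = -17, t = 19 − 1·(-27) = 46  (check: 411·(-17) + 152·46 = 5)
  q = 1: r = 1, s = 10 − 1·(-17) = 27, t = -27 − 1·46 = -73  (check: 411·27 + 152·(-73) = 1)
The row with r = 1 (the gcd) gives the Bezout coefficients s = 27, t = -73.
Result: 411 · (27) + 152 · (-73) = 1.

gcd(411, 152) = 1; s = 27, t = -73 (check: 411·27 + 152·(-73) = 1).


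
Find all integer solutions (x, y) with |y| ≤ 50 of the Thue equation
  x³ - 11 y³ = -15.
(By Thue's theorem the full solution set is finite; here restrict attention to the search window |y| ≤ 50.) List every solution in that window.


The equation is x³ - 11y³ = -15. For fixed y, x³ = 11·y³ − 15, so a solution requires the RHS to be a perfect cube.
Strategy: iterate y from -50 to 50, compute RHS = 11·y³ − 15, and check whether it is a (positive or negative) perfect cube.
Check small values of y:
  y = 0: RHS = -15 is not a perfect cube.
  y = 1: RHS = -4 is not a perfect cube.
  y = -1: RHS = -26 is not a perfect cube.
  y = 2: RHS = 73 is not a perfect cube.
  y = -2: RHS = -103 is not a perfect cube.
  y = 3: RHS = 282 is not a perfect cube.
  y = -3: RHS = -312 is not a perfect cube.
Continuing the search up to |y| = 50 finds no solutions either.
No (x, y) in the scanned range satisfies the equation.

No integer solutions with |y| ≤ 50.


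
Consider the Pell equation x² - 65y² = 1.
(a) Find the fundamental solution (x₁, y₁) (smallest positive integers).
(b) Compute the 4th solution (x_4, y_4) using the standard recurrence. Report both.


Step 1: Find the fundamental solution (x₁, y₁) of x² - 65y² = 1.
  Expand √65 as a continued fraction. a₀ = ⌊√65⌋ = 8; iterate m_{k+1} = d_k·a_k − m_k, d_{k+1} = (65 − m_{k+1}²)/d_k, a_{k+1} = ⌊(a₀ + m_{k+1})/d_{k+1}⌋ (starting m₀ = 0, d₀ = 1), with convergents p_k = a_k·p_{k-1} + p_{k-2}, q_k = a_k·q_{k-1} + q_{k-2} (p₋₁ = 1, q₋₁ = 0):
  k = 0: a₀ = 8; p₀/q₀ = 8/1; p₀² − 65·q₀² = 64 − 65 = -1.
  k = 1: m = 8, d = 1, a = ⌊(8 + 8)/1⌋ = 16; p/q = (16·8 + 1)/(16·1 + 0) = 129/16; p² − 65·q² = 16641 − 16640 = 1.
  The first convergent with p² − 65·q² = 1 gives the fundamental solution (x₁, y₁) = (129, 16).
Step 2: Apply the recurrence (x_{n+1}, y_{n+1}) = (x₁x_n + 65y₁y_n, x₁y_n + y₁x_n) repeatedly.
  From (x_1, y_1) = (129, 16): x_2 = 129·129 + 65·16·16 = 33281; y_2 = 129·16 + 16·129 = 4128.
  From (x_2, y_2) = (33281, 4128): x_3 = 129·33281 + 65·16·4128 = 8586369; y_3 = 129·4128 + 16·33281 = 1065008.
  From (x_3, y_3) = (8586369, 1065008): x_4 = 129·8586369 + 65·16·1065008 = 2215249921; y_4 = 129·1065008 + 16·8586369 = 274767936.
Step 3: Verify x_4² - 65·y_4² = 4907332212490506241 - 4907332212490506240 = 1 (should be 1). ✓

(x_1, y_1) = (129, 16); (x_4, y_4) = (2215249921, 274767936).


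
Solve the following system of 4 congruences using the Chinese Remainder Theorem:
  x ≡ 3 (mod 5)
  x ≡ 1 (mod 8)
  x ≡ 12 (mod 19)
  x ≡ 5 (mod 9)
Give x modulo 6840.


Product of moduli M = 5 · 8 · 19 · 9 = 6840.
Merge one congruence at a time:
  Start: x ≡ 3 (mod 5).
  Combine with x ≡ 1 (mod 8); new modulus lcm = 40.
    Write x = 3 + 5·t and substitute into x ≡ 1 (mod 8): 5·t ≡ 1 − 3 = -2 (mod 8).
    Reduce coefficients mod 8: 5·t ≡ 6 (mod 8).
    The inverse of 5 mod 8 is 5 (since 5·5 = 25 = 3·8 + 1), so t ≡ 5·6 = 30 ≡ 6 (mod 8).
    Then x = 3 + 5·6 = 33, valid modulo lcm(5, 8) = 40: x ≡ 33 (mod 40).
  Combine with x ≡ 12 (mod 19); new modulus lcm = 760.
    Write x = 33 + 40·t and substitute into x ≡ 12 (mod 19): 40·t ≡ 12 − 33 = -21 (mod 19).
    Reduce coefficients mod 19: 2·t ≡ 17 (mod 19).
    The inverse of 2 mod 19 is 10 (since 2·10 = 20 = 1·19 + 1), so t ≡ 10·17 = 170 ≡ 18 (mod 19).
    Then x = 33 + 40·18 = 753, valid modulo lcm(40, 19) = 760: x ≡ 753 (mod 760).
  Combine with x ≡ 5 (mod 9); new modulus lcm = 6840.
    Write x = 753 + 760·t and substitute into x ≡ 5 (mod 9): 760·t ≡ 5 − 753 = -748 (mod 9).
    Reduce coefficients mod 9: 4·t ≡ 8 (mod 9).
    The inverse of 4 mod 9 is 7 (since 4·7 = 28 = 3·9 + 1), so t ≡ 7·8 = 56 ≡ 2 (mod 9).
    Then x = 753 + 760·2 = 2273, valid modulo lcm(760, 9) = 6840: x ≡ 2273 (mod 6840).
Verify against each original: 2273 mod 5 = 3, 2273 mod 8 = 1, 2273 mod 19 = 12, 2273 mod 9 = 5.

x ≡ 2273 (mod 6840).


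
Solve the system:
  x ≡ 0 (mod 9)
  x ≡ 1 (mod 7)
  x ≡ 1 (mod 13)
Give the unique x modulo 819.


Moduli 9, 7, 13 are pairwise coprime; by CRT there is a unique solution modulo M = 9 · 7 · 13 = 819.
Solve pairwise, accumulating the modulus:
  Start with x ≡ 0 (mod 9).
  Combine with x ≡ 1 (mod 7): since gcd(9, 7) = 1, we get a unique residue mod 63.
    Write x = 0 + 9·t and substitute into x ≡ 1 (mod 7): 9·t ≡ 1 − 0 = 1 (mod 7).
    Reduce coefficients mod 7: 2·t ≡ 1 (mod 7).
    The inverse of 2 mod 7 is 4 (since 2·4 = 8 = 1·7 + 1), so t ≡ 4·1 = 4 ≡ 4 (mod 7).
    Then x = 0 + 9·4 = 36, valid modulo lcm(9, 7) = 63: x ≡ 36 (mod 63).
  Combine with x ≡ 1 (mod 13): since gcd(63, 13) = 1, we get a unique residue mod 819.
    Write x = 36 + 63·t and substitute into x ≡ 1 (mod 13): 63·t ≡ 1 − 36 = -35 (mod 13).
    Reduce coefficients mod 13: 11·t ≡ 4 (mod 13).
    The inverse of 11 mod 13 is 6 (since 11·6 = 66 = 5·13 + 1), so t ≡ 6·4 = 24 ≡ 11 (mod 13).
    Then x = 36 + 63·11 = 729, valid modulo lcm(63, 13) = 819: x ≡ 729 (mod 819).
Verify: 729 mod 9 = 0 ✓, 729 mod 7 = 1 ✓, 729 mod 13 = 1 ✓.

x ≡ 729 (mod 819).


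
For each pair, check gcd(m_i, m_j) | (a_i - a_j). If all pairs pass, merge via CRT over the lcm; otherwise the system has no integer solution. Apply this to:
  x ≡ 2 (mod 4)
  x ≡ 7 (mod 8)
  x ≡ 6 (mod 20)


Moduli 4, 8, 20 are not pairwise coprime, so CRT works modulo lcm(m_i) when all pairwise compatibility conditions hold.
Pairwise compatibility: gcd(m_i, m_j) must divide a_i - a_j for every pair.
Merge one congruence at a time:
  Start: x ≡ 2 (mod 4).
  Combine with x ≡ 7 (mod 8): gcd(4, 8) = 4, and 7 - 2 = 5 is NOT divisible by 4.
    ⇒ system is inconsistent (no integer solution).

No solution (the system is inconsistent).


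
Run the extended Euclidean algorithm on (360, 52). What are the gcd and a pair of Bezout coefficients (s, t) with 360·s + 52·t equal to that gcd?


Euclidean algorithm on (360, 52) — divide until remainder is 0:
  360 = 6 · 52 + 48
  52 = 1 · 48 + 4
  48 = 12 · 4 + 0
gcd(360, 52) = 4.
Track Bezout coefficients alongside the remainders: start with r₀ = 360 = a·1 + b·0 (s = 1, t = 0) and r₁ = 52 = a·0 + b·1 (s = 0, t = 1); each new remainder r_{k+1} = r_{k-1} − q_k·r_k inherits s_{k+1} = s_{k-1} − q_k·s_k, t_{k+1} = t_{k-1} − q_k·t_k, so r_k = a·s_k + b·t_k at every step:
  q = 6: r = 48, s = 1 − 6·0 = 1, t = 0 − 6·1 = -6  (check: 360·1 + 52·(-6) = 48)
  q = 1: r = 4, s = 0 − 1·1 = -1, t = 1 − 1·(-6) = 7  (check: 360·(-1) + 52·7 = 4)
The row with r = 4 (the gcd) gives the Bezout coefficients s = -1, t = 7.
Result: 360 · (-1) + 52 · (7) = 4.

gcd(360, 52) = 4; s = -1, t = 7 (check: 360·(-1) + 52·7 = 4).


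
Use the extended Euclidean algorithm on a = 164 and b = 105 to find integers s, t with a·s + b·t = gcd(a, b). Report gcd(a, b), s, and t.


Euclidean algorithm on (164, 105) — divide until remainder is 0:
  164 = 1 · 105 + 59
  105 = 1 · 59 + 46
  59 = 1 · 46 + 13
  46 = 3 · 13 + 7
  13 = 1 · 7 + 6
  7 = 1 · 6 + 1
  6 = 6 · 1 + 0
gcd(164, 105) = 1.
Track Bezout coefficients alongside the remainders: start with r₀ = 164 = a·1 + b·0 (s = 1, t = 0) and r₁ = 105 = a·0 + b·1 (s = 0, t = 1); each new remainder r_{k+1} = r_{k-1} − q_k·r_k inherits s_{k+1} = s_{k-1} − q_k·s_k, t_{k+1} = t_{k-1} − q_k·t_k, so r_k = a·s_k + b·t_k at every step:
  q = 1: r = 59, s = 1 − 1·0 = 1, t = 0 − 1·1 = -1  (check: 164·1 + 105·(-1) = 59)
  q = 1: r = 46, s = 0 − 1·1 = -1, t = 1 − 1·(-1) = 2  (check: 164·(-1) + 105·2 = 46)
  q = 1: r = 13, s = 1 − 1·(-1) = 2, t = -1 − 1·2 = -3  (check: 164·2 + 105·(-3) = 13)
  q = 3: r = 7, s = -1 − 3·2 = -7, t = 2 − 3·(-3) = 11  (check: 164·(-7) + 105·11 = 7)
  q = 1: r = 6, s = 2 − 1·(-7) = 9, t = -3 − 1·11 = -14  (check: 164·9 + 105·(-14) = 6)
  q = 1: r = 1, s = -7 − 1·9 = -16, t = 11 − 1·(-14) = 25  (check: 164·(-16) + 105·25 = 1)
The row with r = 1 (the gcd) gives the Bezout coefficients s = -16, t = 25.
Result: 164 · (-16) + 105 · (25) = 1.

gcd(164, 105) = 1; s = -16, t = 25 (check: 164·(-16) + 105·25 = 1).


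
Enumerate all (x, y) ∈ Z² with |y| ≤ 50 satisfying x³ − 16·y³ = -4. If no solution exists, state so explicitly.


The equation is x³ - 16y³ = -4. For fixed y, x³ = 16·y³ − 4, so a solution requires the RHS to be a perfect cube.
Strategy: iterate y from -50 to 50, compute RHS = 16·y³ − 4, and check whether it is a (positive or negative) perfect cube.
Check small values of y:
  y = 0: RHS = -4 is not a perfect cube.
  y = 1: RHS = 12 is not a perfect cube.
  y = -1: RHS = -20 is not a perfect cube.
  y = 2: RHS = 124 is not a perfect cube.
  y = -2: RHS = -132 is not a perfect cube.
  y = 3: RHS = 428 is not a perfect cube.
  y = -3: RHS = -436 is not a perfect cube.
Continuing the search up to |y| = 50 finds no solutions either.
No (x, y) in the scanned range satisfies the equation.

No integer solutions with |y| ≤ 50.


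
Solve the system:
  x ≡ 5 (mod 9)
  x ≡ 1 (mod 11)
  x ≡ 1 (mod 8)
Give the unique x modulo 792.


Moduli 9, 11, 8 are pairwise coprime; by CRT there is a unique solution modulo M = 9 · 11 · 8 = 792.
Solve pairwise, accumulating the modulus:
  Start with x ≡ 5 (mod 9).
  Combine with x ≡ 1 (mod 11): since gcd(9, 11) = 1, we get a unique residue mod 99.
    Write x = 5 + 9·t and substitute into x ≡ 1 (mod 11): 9·t ≡ 1 − 5 = -4 (mod 11).
    Reduce coefficients mod 11: 9·t ≡ 7 (mod 11).
    The inverse of 9 mod 11 is 5 (since 9·5 = 45 = 4·11 + 1), so t ≡ 5·7 = 35 ≡ 2 (mod 11).
    Then x = 5 + 9·2 = 23, valid modulo lcm(9, 11) = 99: x ≡ 23 (mod 99).
  Combine with x ≡ 1 (mod 8): since gcd(99, 8) = 1, we get a unique residue mod 792.
    Write x = 23 + 99·t and substitute into x ≡ 1 (mod 8): 99·t ≡ 1 − 23 = -22 (mod 8).
    Reduce coefficients mod 8: 3·t ≡ 2 (mod 8).
    The inverse of 3 mod 8 is 3 (since 3·3 = 9 = 1·8 + 1), so t ≡ 3·2 = 6 ≡ 6 (mod 8).
    Then x = 23 + 99·6 = 617, valid modulo lcm(99, 8) = 792: x ≡ 617 (mod 792).
Verify: 617 mod 9 = 5 ✓, 617 mod 11 = 1 ✓, 617 mod 8 = 1 ✓.

x ≡ 617 (mod 792).


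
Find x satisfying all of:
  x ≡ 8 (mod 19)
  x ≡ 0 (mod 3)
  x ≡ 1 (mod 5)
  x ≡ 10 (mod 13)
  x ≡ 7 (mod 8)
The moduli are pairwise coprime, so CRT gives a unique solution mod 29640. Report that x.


Product of moduli M = 19 · 3 · 5 · 13 · 8 = 29640.
Merge one congruence at a time:
  Start: x ≡ 8 (mod 19).
  Combine with x ≡ 0 (mod 3); new modulus lcm = 57.
    Write x = 8 + 19·t and substitute into x ≡ 0 (mod 3): 19·t ≡ 0 − 8 = -8 (mod 3).
    Reduce coefficients mod 3: 1·t ≡ 1 (mod 3).
    So t ≡ 1 (mod 3).
    Then x = 8 + 19·1 = 27, valid modulo lcm(19, 3) = 57: x ≡ 27 (mod 57).
  Combine with x ≡ 1 (mod 5); new modulus lcm = 285.
    Write x = 27 + 57·t and substitute into x ≡ 1 (mod 5): 57·t ≡ 1 − 27 = -26 (mod 5).
    Reduce coefficients mod 5: 2·t ≡ 4 (mod 5).
    The inverse of 2 mod 5 is 3 (since 2·3 = 6 = 1·5 + 1), so t ≡ 3·4 = 12 ≡ 2 (mod 5).
    Then x = 27 + 57·2 = 141, valid modulo lcm(57, 5) = 285: x ≡ 141 (mod 285).
  Combine with x ≡ 10 (mod 13); new modulus lcm = 3705.
    Write x = 141 + 285·t and substitute into x ≡ 10 (mod 13): 285·t ≡ 10 − 141 = -131 (mod 13).
    Reduce coefficients mod 13: 12·t ≡ 12 (mod 13).
    The inverse of 12 mod 13 is 12 (since 12·12 = 144 = 11·13 + 1), so t ≡ 12·12 = 144 ≡ 1 (mod 13).
    Then x = 141 + 285·1 = 426, valid modulo lcm(285, 13) = 3705: x ≡ 426 (mod 3705).
  Combine with x ≡ 7 (mod 8); new modulus lcm = 29640.
    Write x = 426 + 3705·t and substitute into x ≡ 7 (mod 8): 3705·t ≡ 7 − 426 = -419 (mod 8).
    Reduce coefficients mod 8: 1·t ≡ 5 (mod 8).
    So t ≡ 5 (mod 8).
    Then x = 426 + 3705·5 = 18951, valid modulo lcm(3705, 8) = 29640: x ≡ 18951 (mod 29640).
Verify against each original: 18951 mod 19 = 8, 18951 mod 3 = 0, 18951 mod 5 = 1, 18951 mod 13 = 10, 18951 mod 8 = 7.

x ≡ 18951 (mod 29640).


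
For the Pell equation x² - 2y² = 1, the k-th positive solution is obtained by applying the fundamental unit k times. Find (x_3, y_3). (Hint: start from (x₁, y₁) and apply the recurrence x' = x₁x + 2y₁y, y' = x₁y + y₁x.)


Step 1: Find the fundamental solution (x₁, y₁) of x² - 2y² = 1.
  Expand √2 as a continued fraction. a₀ = ⌊√2⌋ = 1; iterate m_{k+1} = d_k·a_k − m_k, d_{k+1} = (2 − m_{k+1}²)/d_k, a_{k+1} = ⌊(a₀ + m_{k+1})/d_{k+1}⌋ (starting m₀ = 0, d₀ = 1), with convergents p_k = a_k·p_{k-1} + p_{k-2}, q_k = a_k·q_{k-1} + q_{k-2} (p₋₁ = 1, q₋₁ = 0):
  k = 0: a₀ = 1; p₀/q₀ = 1/1; p₀² − 2·q₀² = 1 − 2 = -1.
  k = 1: m = 1, d = 1, a = ⌊(1 + 1)/1⌋ = 2; p/q = (2·1 + 1)/(2·1 + 0) = 3/2; p² − 2·q² = 9 − 8 = 1.
  The first convergent with p² − 2·q² = 1 gives the fundamental solution (x₁, y₁) = (3, 2).
Step 2: Apply the recurrence (x_{n+1}, y_{n+1}) = (x₁x_n + 2y₁y_n, x₁y_n + y₁x_n) repeatedly.
  From (x_1, y_1) = (3, 2): x_2 = 3·3 + 2·2·2 = 17; y_2 = 3·2 + 2·3 = 12.
  From (x_2, y_2) = (17, 12): x_3 = 3·17 + 2·2·12 = 99; y_3 = 3·12 + 2·17 = 70.
Step 3: Verify x_3² - 2·y_3² = 9801 - 9800 = 1 (should be 1). ✓

(x_1, y_1) = (3, 2); (x_3, y_3) = (99, 70).


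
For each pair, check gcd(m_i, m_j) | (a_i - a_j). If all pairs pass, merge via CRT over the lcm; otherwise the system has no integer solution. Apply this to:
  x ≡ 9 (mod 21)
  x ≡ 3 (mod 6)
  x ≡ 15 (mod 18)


Moduli 21, 6, 18 are not pairwise coprime, so CRT works modulo lcm(m_i) when all pairwise compatibility conditions hold.
Pairwise compatibility: gcd(m_i, m_j) must divide a_i - a_j for every pair.
Merge one congruence at a time:
  Start: x ≡ 9 (mod 21).
  Combine with x ≡ 3 (mod 6): gcd(21, 6) = 3; 3 - 9 = -6, which IS divisible by 3, so compatible.
    Write x = 9 + 21·t and substitute into x ≡ 3 (mod 6): 21·t ≡ 3 − 9 = -6 (mod 6).
    Divide the congruence (and modulus) by g = 3: 7·t ≡ -2 (mod 2).
    Reduce coefficients mod 2: 1·t ≡ 0 (mod 2).
    So t ≡ 0 (mod 2).
    Then x = 9 + 21·0 = 9, valid modulo lcm(21, 6) = 42: x ≡ 9 (mod 42).
  Combine with x ≡ 15 (mod 18): gcd(42, 18) = 6; 15 - 9 = 6, which IS divisible by 6, so compatible.
    Write x = 9 + 42·t and substitute into x ≡ 15 (mod 18): 42·t ≡ 15 − 9 = 6 (mod 18).
    Divide the congruence (and modulus) by g = 6: 7·t ≡ 1 (mod 3).
    Reduce coefficients mod 3: 1·t ≡ 1 (mod 3).
    So t ≡ 1 (mod 3).
    Then x = 9 + 42·1 = 51, valid modulo lcm(42, 18) = 126: x ≡ 51 (mod 126).
Verify: 51 mod 21 = 9, 51 mod 6 = 3, 51 mod 18 = 15.

x ≡ 51 (mod 126).


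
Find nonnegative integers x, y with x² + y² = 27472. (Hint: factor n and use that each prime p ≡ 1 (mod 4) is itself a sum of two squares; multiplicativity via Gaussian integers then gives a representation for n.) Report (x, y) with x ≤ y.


Step 1: Factor n = 27472 = 2^4 · 17 · 101.
Step 2: Check the mod-4 condition on each prime factor: 2 = 2 (special); 17 ≡ 1 (mod 4), exponent 1; 101 ≡ 1 (mod 4), exponent 1.
All primes ≡ 3 (mod 4) appear to even exponent (or don't appear), so by the two-squares theorem n IS expressible as a sum of two squares.
Step 3: Build a representation. Group n = k² · m with k = 4 and m = 17 · 101 = 1717 (a product of primes ≡ 1 (mod 4)); a representation of m scales to one of n via (k·x)² + (k·y)² = k²(x² + y²). Each prime p ≡ 1 (mod 4) is itself a sum of two squares; find a² by testing p − a² for a perfect square:
  17: 17 − 1² = 16 = 4² ⇒ 17 = 1² + 4².
  101: 101 − 1² = 100 = 10² ⇒ 101 = 1² + 10².
  Combine using the Brahmagupta–Fibonacci identity (a² + b²)(c² + d²) = (ac − bd)² + (ad + bc)² = (ac + bd)² + (ad − bc)²:
  17 · 101 = 1717: from (1² + 4²)(1² + 10²), take (1·1 − 4·10, 1·10 + 4·1) = (1 − 40, 10 + 4) = (-39, 14); dropping signs (only squares matter) gives (39, 14); check 39² + 14² = 1521 + 196 = 1717 ✓.
  Scale by k = 4: (4·39, 4·14) = (156, 56).
Step 4: Order so x ≤ y and verify: 56² + 156² = 3136 + 24336 = 27472 = n. ✓

n = 27472 = 56² + 156² (one valid representation with x ≤ y).


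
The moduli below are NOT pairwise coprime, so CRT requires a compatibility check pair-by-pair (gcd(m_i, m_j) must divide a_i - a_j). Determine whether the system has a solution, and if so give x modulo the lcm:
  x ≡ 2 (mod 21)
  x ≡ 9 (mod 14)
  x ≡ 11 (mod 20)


Moduli 21, 14, 20 are not pairwise coprime, so CRT works modulo lcm(m_i) when all pairwise compatibility conditions hold.
Pairwise compatibility: gcd(m_i, m_j) must divide a_i - a_j for every pair.
Merge one congruence at a time:
  Start: x ≡ 2 (mod 21).
  Combine with x ≡ 9 (mod 14): gcd(21, 14) = 7; 9 - 2 = 7, which IS divisible by 7, so compatible.
    Write x = 2 + 21·t and substitute into x ≡ 9 (mod 14): 21·t ≡ 9 − 2 = 7 (mod 14).
    Divide the congruence (and modulus) by g = 7: 3·t ≡ 1 (mod 2).
    Reduce coefficients mod 2: 1·t ≡ 1 (mod 2).
    So t ≡ 1 (mod 2).
    Then x = 2 + 21·1 = 23, valid modulo lcm(21, 14) = 42: x ≡ 23 (mod 42).
  Combine with x ≡ 11 (mod 20): gcd(42, 20) = 2; 11 - 23 = -12, which IS divisible by 2, so compatible.
    Write x = 23 + 42·t and substitute into x ≡ 11 (mod 20): 42·t ≡ 11 − 23 = -12 (mod 20).
    Divide the congruence (and modulus) by g = 2: 21·t ≡ -6 (mod 10).
    Reduce coefficients mod 10: 1·t ≡ 4 (mod 10).
    So t ≡ 4 (mod 10).
    Then x = 23 + 42·4 = 191, valid modulo lcm(42, 20) = 420: x ≡ 191 (mod 420).
Verify: 191 mod 21 = 2, 191 mod 14 = 9, 191 mod 20 = 11.

x ≡ 191 (mod 420).


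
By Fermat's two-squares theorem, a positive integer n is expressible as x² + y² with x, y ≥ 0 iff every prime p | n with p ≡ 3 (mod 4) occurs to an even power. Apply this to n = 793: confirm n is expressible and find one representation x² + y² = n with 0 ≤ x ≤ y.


Step 1: Factor n = 793 = 13 · 61.
Step 2: Check the mod-4 condition on each prime factor: 13 ≡ 1 (mod 4), exponent 1; 61 ≡ 1 (mod 4), exponent 1.
All primes ≡ 3 (mod 4) appear to even exponent (or don't appear), so by the two-squares theorem n IS expressible as a sum of two squares.
Step 3: Build a representation. Here n = 13 · 61 is a product of primes ≡ 1 (mod 4). Each prime p ≡ 1 (mod 4) is itself a sum of two squares; find a² by testing p − a² for a perfect square:
  13: 13 − 1² = 12, 13 − 2² = 9 = 3² ⇒ 13 = 2² + 3².
  61: 61 − 1² = 60, 61 − 2² = 57, 61 − 3² = 52, 61 − 4² = 45, 61 − 5² = 36 = 6² ⇒ 61 = 5² + 6².
  Combine using the Brahmagupta–Fibonacci identity (a² + b²)(c² + d²) = (ac − bd)² + (ad + bc)² = (ac + bd)² + (ad − bc)²:
  13 · 61 = 793: from (2² + 3²)(5² + 6²), take (2·5 − 3·6, 2·6 + 3·5) = (10 − 18, 12 + 15) = (-8, 27); dropping signs (only squares matter) gives (8, 27); check 8² + 27² = 64 + 729 = 793 ✓.
Step 4: Order so x ≤ y and verify: 8² + 27² = 64 + 729 = 793 = n. ✓

n = 793 = 8² + 27² (one valid representation with x ≤ y).


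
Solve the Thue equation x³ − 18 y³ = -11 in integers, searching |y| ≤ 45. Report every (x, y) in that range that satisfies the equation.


The equation is x³ - 18y³ = -11. For fixed y, x³ = 18·y³ − 11, so a solution requires the RHS to be a perfect cube.
Strategy: iterate y from -45 to 45, compute RHS = 18·y³ − 11, and check whether it is a (positive or negative) perfect cube.
Check small values of y:
  y = 0: RHS = -11 is not a perfect cube.
  y = 1: RHS = 7 is not a perfect cube.
  y = -1: RHS = -29 is not a perfect cube.
  y = 2: RHS = 133 is not a perfect cube.
  y = -2: RHS = -155 is not a perfect cube.
  y = 3: RHS = 475 is not a perfect cube.
  y = -3: RHS = -497 is not a perfect cube.
Continuing the search up to |y| = 45 finds no solutions either.
No (x, y) in the scanned range satisfies the equation.

No integer solutions with |y| ≤ 45.


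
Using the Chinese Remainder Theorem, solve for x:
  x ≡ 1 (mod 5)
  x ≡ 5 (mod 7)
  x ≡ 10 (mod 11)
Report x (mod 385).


Moduli 5, 7, 11 are pairwise coprime; by CRT there is a unique solution modulo M = 5 · 7 · 11 = 385.
Solve pairwise, accumulating the modulus:
  Start with x ≡ 1 (mod 5).
  Combine with x ≡ 5 (mod 7): since gcd(5, 7) = 1, we get a unique residue mod 35.
    Write x = 1 + 5·t and substitute into x ≡ 5 (mod 7): 5·t ≡ 5 − 1 = 4 (mod 7).
    The inverse of 5 mod 7 is 3 (since 5·3 = 15 = 2·7 + 1), so t ≡ 3·4 = 12 ≡ 5 (mod 7).
    Then x = 1 + 5·5 = 26, valid modulo lcm(5, 7) = 35: x ≡ 26 (mod 35).
  Combine with x ≡ 10 (mod 11): since gcd(35, 11) = 1, we get a unique residue mod 385.
    Write x = 26 + 35·t and substitute into x ≡ 10 (mod 11): 35·t ≡ 10 − 26 = -16 (mod 11).
    Reduce coefficients mod 11: 2·t ≡ 6 (mod 11).
    The inverse of 2 mod 11 is 6 (since 2·6 = 12 = 1·11 + 1), so t ≡ 6·6 = 36 ≡ 3 (mod 11).
    Then x = 26 + 35·3 = 131, valid modulo lcm(35, 11) = 385: x ≡ 131 (mod 385).
Verify: 131 mod 5 = 1 ✓, 131 mod 7 = 5 ✓, 131 mod 11 = 10 ✓.

x ≡ 131 (mod 385).


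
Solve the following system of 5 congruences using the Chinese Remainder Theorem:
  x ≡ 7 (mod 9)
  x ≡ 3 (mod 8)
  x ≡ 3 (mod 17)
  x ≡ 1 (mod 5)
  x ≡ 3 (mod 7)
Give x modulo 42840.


Product of moduli M = 9 · 8 · 17 · 5 · 7 = 42840.
Merge one congruence at a time:
  Start: x ≡ 7 (mod 9).
  Combine with x ≡ 3 (mod 8); new modulus lcm = 72.
    Write x = 7 + 9·t and substitute into x ≡ 3 (mod 8): 9·t ≡ 3 − 7 = -4 (mod 8).
    Reduce coefficients mod 8: 1·t ≡ 4 (mod 8).
    So t ≡ 4 (mod 8).
    Then x = 7 + 9·4 = 43, valid modulo lcm(9, 8) = 72: x ≡ 43 (mod 72).
  Combine with x ≡ 3 (mod 17); new modulus lcm = 1224.
    Write x = 43 + 72·t and substitute into x ≡ 3 (mod 17): 72·t ≡ 3 − 43 = -40 (mod 17).
    Reduce coefficients mod 17: 4·t ≡ 11 (mod 17).
    The inverse of 4 mod 17 is 13 (since 4·13 = 52 = 3·17 + 1), so t ≡ 13·11 = 143 ≡ 7 (mod 17).
    Then x = 43 + 72·7 = 547, valid modulo lcm(72, 17) = 1224: x ≡ 547 (mod 1224).
  Combine with x ≡ 1 (mod 5); new modulus lcm = 6120.
    Write x = 547 + 1224·t and substitute into x ≡ 1 (mod 5): 1224·t ≡ 1 − 547 = -546 (mod 5).
    Reduce coefficients mod 5: 4·t ≡ 4 (mod 5).
    The inverse of 4 mod 5 is 4 (since 4·4 = 16 = 3·5 + 1), so t ≡ 4·4 = 16 ≡ 1 (mod 5).
    Then x = 547 + 1224·1 = 1771, valid modulo lcm(1224, 5) = 6120: x ≡ 1771 (mod 6120).
  Combine with x ≡ 3 (mod 7); new modulus lcm = 42840.
    Write x = 1771 + 6120·t and substitute into x ≡ 3 (mod 7): 6120·t ≡ 3 − 1771 = -1768 (mod 7).
    Reduce coefficients mod 7: 2·t ≡ 3 (mod 7).
    The inverse of 2 mod 7 is 4 (since 2·4 = 8 = 1·7 + 1), so t ≡ 4·3 = 12 ≡ 5 (mod 7).
    Then x = 1771 + 6120·5 = 32371, valid modulo lcm(6120, 7) = 42840: x ≡ 32371 (mod 42840).
Verify against each original: 32371 mod 9 = 7, 32371 mod 8 = 3, 32371 mod 17 = 3, 32371 mod 5 = 1, 32371 mod 7 = 3.

x ≡ 32371 (mod 42840).


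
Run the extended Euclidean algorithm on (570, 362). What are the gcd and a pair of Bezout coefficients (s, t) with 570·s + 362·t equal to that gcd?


Euclidean algorithm on (570, 362) — divide until remainder is 0:
  570 = 1 · 362 + 208
  362 = 1 · 208 + 154
  208 = 1 · 154 + 54
  154 = 2 · 54 + 46
  54 = 1 · 46 + 8
  46 = 5 · 8 + 6
  8 = 1 · 6 + 2
  6 = 3 · 2 + 0
gcd(570, 362) = 2.
Track Bezout coefficients alongside the remainders: start with r₀ = 570 = a·1 + b·0 (s = 1, t = 0) and r₁ = 362 = a·0 + b·1 (s = 0, t = 1); each new remainder r_{k+1} = r_{k-1} − q_k·r_k inherits s_{k+1} = s_{k-1} − q_k·s_k, t_{k+1} = t_{k-1} − q_k·t_k, so r_k = a·s_k + b·t_k at every step:
  q = 1: r = 208, s = 1 − 1·0 = 1, t = 0 − 1·1 = -1  (check: 570·1 + 362·(-1) = 208)
  q = 1: r = 154, s = 0 − 1·1 = -1, t = 1 − 1·(-1) = 2  (check: 570·(-1) + 362·2 = 154)
  q = 1: r = 54, s = 1 − 1·(-1) = 2, t = -1 − 1·2 = -3  (check: 570·2 + 362·(-3) = 54)
  q = 2: r = 46, s = -1 − 2·2 = -5, t = 2 − 2·(-3) = 8  (check: 570·(-5) + 362·8 = 46)
  q = 1: r = 8, s = 2 − 1·(-5) = 7, t = -3 − 1·8 = -11  (check: 570·7 + 362·(-11) = 8)
  q = 5: r = 6, s = -5 − 5·7 = -40, t = 8 − 5·(-11) = 63  (check: 570·(-40) + 362·63 = 6)
  q = 1: r = 2, s = 7 − 1·(-40) = 47, t = -11 − 1·63 = -74  (check: 570·47 + 362·(-74) = 2)
The row with r = 2 (the gcd) gives the Bezout coefficients s = 47, t = -74.
Result: 570 · (47) + 362 · (-74) = 2.

gcd(570, 362) = 2; s = 47, t = -74 (check: 570·47 + 362·(-74) = 2).


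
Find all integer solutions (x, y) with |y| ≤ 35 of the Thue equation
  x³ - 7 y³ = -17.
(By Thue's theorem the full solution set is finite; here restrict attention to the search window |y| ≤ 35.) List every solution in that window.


The equation is x³ - 7y³ = -17. For fixed y, x³ = 7·y³ − 17, so a solution requires the RHS to be a perfect cube.
Strategy: iterate y from -35 to 35, compute RHS = 7·y³ − 17, and check whether it is a (positive or negative) perfect cube.
Check small values of y:
  y = 0: RHS = -17 is not a perfect cube.
  y = 1: RHS = -10 is not a perfect cube.
  y = -1: RHS = -24 is not a perfect cube.
  y = 2: RHS = 39 is not a perfect cube.
  y = -2: RHS = -73 is not a perfect cube.
  y = 3: RHS = 172 is not a perfect cube.
  y = -3: RHS = -206 is not a perfect cube.
Continuing the search up to |y| = 35 finds no solutions either.
No (x, y) in the scanned range satisfies the equation.

No integer solutions with |y| ≤ 35.


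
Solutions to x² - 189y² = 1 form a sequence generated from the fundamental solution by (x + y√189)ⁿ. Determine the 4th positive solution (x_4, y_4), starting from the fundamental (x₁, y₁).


Step 1: Find the fundamental solution (x₁, y₁) of x² - 189y² = 1.
  Expand √189 as a continued fraction. a₀ = ⌊√189⌋ = 13; iterate m_{k+1} = d_k·a_k − m_k, d_{k+1} = (189 − m_{k+1}²)/d_k, a_{k+1} = ⌊(a₀ + m_{k+1})/d_{k+1}⌋ (starting m₀ = 0, d₀ = 1), with convergents p_k = a_k·p_{k-1} + p_{k-2}, q_k = a_k·q_{k-1} + q_{k-2} (p₋₁ = 1, q₋₁ = 0):
  k = 0: a₀ = 13; p₀/q₀ = 13/1; p₀² − 189·q₀² = 169 − 189 = -20.
  k = 1: m = 13, d = 20, a = ⌊(13 + 13)/20⌋ = 1; p/q = (1·13 + 1)/(1·1 + 0) = 14/1; p² − 189·q² = 196 − 189 = 7.
  k = 2: m = 7, d = 7, a = ⌊(13 + 7)/7⌋ = 2; p/q = (2·14 + 13)/(2·1 + 1) = 41/3; p² − 189·q² = 1681 − 1701 = -20.
  k = 3: m = 7, d = 20, a = ⌊(13 + 7)/20⌋ = 1; p/q = (1·41 + 14)/(1·3 + 1) = 55/4; p² − 189·q² = 3025 − 3024 = 1.
  The first convergent with p² − 189·q² = 1 gives the fundamental solution (x₁, y₁) = (55, 4).
Step 2: Apply the recurrence (x_{n+1}, y_{n+1}) = (x₁x_n + 189y₁y_n, x₁y_n + y₁x_n) repeatedly.
  From (x_1, y_1) = (55, 4): x_2 = 55·55 + 189·4·4 = 6049; y_2 = 55·4 + 4·55 = 440.
  From (x_2, y_2) = (6049, 440): x_3 = 55·6049 + 189·4·440 = 665335; y_3 = 55·440 + 4·6049 = 48396.
  From (x_3, y_3) = (665335, 48396): x_4 = 55·665335 + 189·4·48396 = 73180801; y_4 = 55·48396 + 4·665335 = 5323120.
Step 3: Verify x_4² - 189·y_4² = 5355429635001601 - 5355429635001600 = 1 (should be 1). ✓

(x_1, y_1) = (55, 4); (x_4, y_4) = (73180801, 5323120).
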